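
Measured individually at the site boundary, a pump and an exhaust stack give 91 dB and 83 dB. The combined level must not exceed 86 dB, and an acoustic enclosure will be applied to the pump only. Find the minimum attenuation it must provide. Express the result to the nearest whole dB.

8 dB

The untreated sources together contribute 10^(83/10) = 1.995e+08, i.e. 83.00 dB.
The limit corresponds to 10^(86/10) = 3.981e+08; subtracting the fixed part leaves 1.986e+08 for the pump, i.e. 82.98 dB.
Required insertion loss = 91 − 82.98 = 8.02 dB.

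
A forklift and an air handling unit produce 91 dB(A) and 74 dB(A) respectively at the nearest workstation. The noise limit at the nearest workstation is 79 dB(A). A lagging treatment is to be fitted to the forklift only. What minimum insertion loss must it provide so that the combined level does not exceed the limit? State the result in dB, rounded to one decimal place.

13.7 dB

Everything except the forklift sums to 10^(74/10) = 2.512e+07 in linear terms, 74.00 dB(A).
The limit corresponds to 10^(79/10) = 7.943e+07; subtracting the fixed part leaves 5.431e+07 for the forklift, i.e. 77.35 dB(A).
Required insertion loss = 91 − 77.35 = 13.65 dB.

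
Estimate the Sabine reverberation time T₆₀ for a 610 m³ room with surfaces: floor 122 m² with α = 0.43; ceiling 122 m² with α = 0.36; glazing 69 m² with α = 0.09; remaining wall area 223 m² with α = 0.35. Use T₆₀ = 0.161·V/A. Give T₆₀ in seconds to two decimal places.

0.54 s

Summing Sᵢαᵢ: 122·0.43 + 122·0.36 + 69·0.09 + 223·0.35 = 180.64 m².
T₆₀ = 0.161·V/A = 0.161·610/180.64 = 0.544 s.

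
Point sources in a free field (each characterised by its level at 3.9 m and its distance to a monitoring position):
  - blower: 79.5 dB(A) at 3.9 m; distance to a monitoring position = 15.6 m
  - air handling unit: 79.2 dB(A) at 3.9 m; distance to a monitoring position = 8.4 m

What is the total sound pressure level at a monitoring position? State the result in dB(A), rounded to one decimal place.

Apply inverse-square spreading to bring every level to the receiver, then sum 10^(L/10).
blower: 79.5 − 20·log₁₀(15.6/3.9) = 79.5 − 12.04 = 67.46 dB(A).
air handling unit: 79.2 − 20·log₁₀(8.4/3.9) = 79.2 − 6.66 = 72.54 dB(A).
Σ 10^(L/10) = 2.350e+07 → L_total = 10·log₁₀(2.350e+07) = 73.71 dB(A).

73.7 dB(A)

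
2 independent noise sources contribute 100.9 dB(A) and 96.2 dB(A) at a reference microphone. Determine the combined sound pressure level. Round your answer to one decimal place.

For uncorrelated sources the intensities add, so convert each level to linear form, sum, and take 10·log₁₀ of the total.
Σ 10^(L/10) = 10^(100.9/10) + 10^(96.2/10) = 1.647e+10.
L_total = 10·log₁₀(1.647e+10) = 102.17 dB(A).

102.2 dB(A)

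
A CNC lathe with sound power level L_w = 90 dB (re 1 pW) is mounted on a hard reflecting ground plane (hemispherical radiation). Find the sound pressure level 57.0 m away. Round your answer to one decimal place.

Free-field hemispherical radiation: L_p = L_w − 10·log₁₀(2π·r²), r = 57.0 m.
2π·r² = 2.041e+04 m², 10·log₁₀ of that is 43.099 dB.
L_p = 90 − 43.099 = 46.90 dB.

46.9 dB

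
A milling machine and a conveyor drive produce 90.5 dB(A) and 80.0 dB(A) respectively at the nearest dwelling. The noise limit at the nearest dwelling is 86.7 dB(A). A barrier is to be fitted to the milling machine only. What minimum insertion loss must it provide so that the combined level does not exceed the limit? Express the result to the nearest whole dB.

Fixed contribution from the other source: Σ 10^(L/10) = 10^(80.0/10) = 1.000e+08 (80.00 dB(A)).
To meet 86.7 dB(A) overall, the treated milling machine may contribute at most 10^(86.7/10) − 1.000e+08 = 3.677e+08, i.e. 85.66 dB(A).
So the milling machine must be reduced from 90.5 to 85.66 dB(A): IL = 4.84 dB.

5 dB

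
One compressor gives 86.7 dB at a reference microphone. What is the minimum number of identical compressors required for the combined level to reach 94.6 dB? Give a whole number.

7

N identical sources give L₁ + 10·log₁₀ N, so require 10·log₁₀ N ≥ 94.6 − 86.7 = 7.9 dB.
N ≥ 10^(7.9/10) = 6.166, so N = 7.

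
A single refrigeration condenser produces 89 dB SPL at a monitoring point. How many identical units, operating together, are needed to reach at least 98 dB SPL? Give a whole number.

8

Need L₁ + 10·log₁₀ N ≥ 98, i.e. log₁₀ N ≥ 0.90.
N ≥ 10^(9.0/10) = 7.943, so N = 8.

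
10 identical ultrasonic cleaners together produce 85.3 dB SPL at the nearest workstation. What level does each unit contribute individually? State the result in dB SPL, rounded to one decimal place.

For N identical incoherent sources L_total = L₁ + 10·log₁₀ N, so L₁ = 85.3 − 10·log₁₀(10) = 85.3 − 10.000.

75.3 dB SPL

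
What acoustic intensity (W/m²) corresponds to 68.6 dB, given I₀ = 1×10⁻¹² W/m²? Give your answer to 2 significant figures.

7.2e-06 W/m²

I/I₀ = 10^(68.6/10) = 7.244e+06, so I = 7.244e+06 × 10⁻¹² W/m².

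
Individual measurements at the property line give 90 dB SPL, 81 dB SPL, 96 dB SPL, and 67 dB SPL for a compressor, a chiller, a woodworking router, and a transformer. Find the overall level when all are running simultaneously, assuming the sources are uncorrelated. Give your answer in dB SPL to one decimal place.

Incoherent sources combine by intensity addition: L_total = 10·log₁₀(Σ 10^(L_i/10)).
Σ 10^(L/10) = 10^(90/10) + 10^(81/10) + 10^(96/10) + 10^(67/10) = 5.112e+09.
L_total = 10·log₁₀(5.112e+09) = 97.09 dB SPL.

97.1 dB SPL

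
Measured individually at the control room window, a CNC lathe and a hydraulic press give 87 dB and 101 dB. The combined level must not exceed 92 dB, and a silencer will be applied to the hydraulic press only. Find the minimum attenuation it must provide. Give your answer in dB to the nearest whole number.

11 dB

Everything except the hydraulic press sums to 10^(87/10) = 5.012e+08 in linear terms, 87.00 dB.
The limit corresponds to 10^(92/10) = 1.585e+09; subtracting the fixed part leaves 1.084e+09 for the hydraulic press, i.e. 90.35 dB.
So the hydraulic press must be reduced from 101 to 90.35 dB: IL = 10.65 dB.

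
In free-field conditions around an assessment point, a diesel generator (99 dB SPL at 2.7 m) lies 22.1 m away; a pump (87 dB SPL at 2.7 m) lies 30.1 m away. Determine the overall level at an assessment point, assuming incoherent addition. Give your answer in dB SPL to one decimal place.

80.9 dB SPL

Propagate each source to the receiver with L = L_ref − 20·log₁₀(r/r_ref), then add intensities.
diesel generator: 99 − 20·log₁₀(22.1/2.7) = 99 − 18.26 = 80.74 dB SPL.
pump: 87 − 20·log₁₀(30.1/2.7) = 87 − 20.94 = 66.06 dB SPL.
Σ 10^(L/10) = 1.226e+08 → L_total = 10·log₁₀(1.226e+08) = 80.88 dB SPL.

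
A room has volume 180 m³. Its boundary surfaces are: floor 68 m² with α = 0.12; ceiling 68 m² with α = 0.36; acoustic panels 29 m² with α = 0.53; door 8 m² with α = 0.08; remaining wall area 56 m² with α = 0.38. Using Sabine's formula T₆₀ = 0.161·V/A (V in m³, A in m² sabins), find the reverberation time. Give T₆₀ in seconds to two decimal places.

0.41 s

A = Σ Sᵢαᵢ = 68·0.12 + 68·0.36 + 29·0.53 + 8·0.08 + 56·0.38 = 69.93 m².
T₆₀ = 0.161 × 180 / 69.93 = 0.414 s.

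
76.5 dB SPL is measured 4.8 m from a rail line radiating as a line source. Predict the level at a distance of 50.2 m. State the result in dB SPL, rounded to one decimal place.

Line-source attenuation: ΔL = 10·log₁₀(r₂/r₁) = 10·log₁₀(50.2/4.8) = 10.195 dB.
L₂ = 76.5 − 10·log₁₀(50.2/4.8) = 76.5 − 10.195 = 66.31 dB SPL.

66.3 dB SPL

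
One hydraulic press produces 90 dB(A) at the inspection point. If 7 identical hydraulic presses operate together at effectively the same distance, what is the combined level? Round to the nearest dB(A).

With 7 equal, uncorrelated contributions the intensity is 7× that of one unit, giving a rise of 10·log₁₀ 7.
L_total = 90 + 10·log₁₀(7) = 90 + 8.451 = 98.45 dB(A).

98 dB(A)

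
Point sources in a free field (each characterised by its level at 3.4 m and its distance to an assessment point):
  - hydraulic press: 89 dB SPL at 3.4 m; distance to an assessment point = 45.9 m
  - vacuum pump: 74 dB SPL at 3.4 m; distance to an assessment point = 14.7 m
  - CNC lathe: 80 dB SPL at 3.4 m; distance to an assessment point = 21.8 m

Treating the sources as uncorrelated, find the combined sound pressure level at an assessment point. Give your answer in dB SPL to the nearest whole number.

Apply inverse-square spreading to bring every level to the receiver, then sum 10^(L/10).
hydraulic press: 89 − 20·log₁₀(45.9/3.4) = 89 − 22.61 = 66.39 dB SPL.
vacuum pump: 74 − 20·log₁₀(14.7/3.4) = 74 − 12.72 = 61.28 dB SPL.
CNC lathe: 80 − 20·log₁₀(21.8/3.4) = 80 − 16.14 = 63.86 dB SPL.
Σ 10^(L/10) = 8.135e+06 → L_total = 10·log₁₀(8.135e+06) = 69.10 dB SPL.

69 dB SPL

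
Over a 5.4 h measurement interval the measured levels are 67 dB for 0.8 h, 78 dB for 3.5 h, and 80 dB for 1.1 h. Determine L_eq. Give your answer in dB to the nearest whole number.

L_eq = 10·log₁₀[(1/T)·Σ tᵢ·10^(Lᵢ/10)] with T = 5.4 h.
Σ tᵢ·10^(Lᵢ/10) = 0.8·10^(67/10) + 3.5·10^(78/10) + 1.1·10^(80/10) = 3.348e+08.
L_eq = 10·log₁₀(3.348e+08/5.4) = 77.92 dB.

78 dB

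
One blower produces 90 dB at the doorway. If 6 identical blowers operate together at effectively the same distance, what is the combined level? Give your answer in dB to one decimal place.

97.8 dB

N identical incoherent sources raise the level by 10·log₁₀ N.
L_total = 90 + 10·log₁₀(6) = 90 + 7.782 = 97.78 dB.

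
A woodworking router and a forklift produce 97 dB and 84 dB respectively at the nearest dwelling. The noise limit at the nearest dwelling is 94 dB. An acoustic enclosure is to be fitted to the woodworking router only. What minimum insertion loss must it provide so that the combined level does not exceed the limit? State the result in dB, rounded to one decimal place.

Everything except the woodworking router sums to 10^(84/10) = 2.512e+08 in linear terms, 84.00 dB.
To meet 94 dB overall, the treated woodworking router may contribute at most 10^(94/10) − 2.512e+08 = 2.261e+09, i.e. 93.54 dB.
Required insertion loss = 97 − 93.54 = 3.46 dB.

3.5 dB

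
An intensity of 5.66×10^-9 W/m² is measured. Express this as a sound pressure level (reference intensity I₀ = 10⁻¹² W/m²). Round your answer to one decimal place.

37.5 dB

L = 10·log₁₀(I/I₀) = 10·log₁₀(5.66×10^-9/10⁻¹²) = 10·log₁₀(5.66×10^3).
L = 10·(0.7528 + 3) = 37.53 dB.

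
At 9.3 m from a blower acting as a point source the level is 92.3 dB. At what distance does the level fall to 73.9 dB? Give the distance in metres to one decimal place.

The 18.4 dB drop corresponds to a distance ratio of 10^(18.4/20) for a point source.
r₂ = 9.3·10^((92.3−73.9)/20) = 9.3·10^(18.4/20) = 77.35 m.

77.4 m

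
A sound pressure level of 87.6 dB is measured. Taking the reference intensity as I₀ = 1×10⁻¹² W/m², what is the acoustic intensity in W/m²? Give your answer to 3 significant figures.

0.000575 W/m²

L = 10·log₁₀(I/I₀) ⇒ I = I₀·10^(L/10) = 10⁻¹² × 10^8.76.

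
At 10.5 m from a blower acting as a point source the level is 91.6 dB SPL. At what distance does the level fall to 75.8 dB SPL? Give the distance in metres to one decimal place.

For a point source L₁ − L₂ = 20·log₁₀(r₂/r₁), so r₂ = r₁·10^((L₁−L₂)/20).
r₂ = 10.5·10^((91.6−75.8)/20) = 10.5·10^(15.8/20) = 64.74 m.

64.7 m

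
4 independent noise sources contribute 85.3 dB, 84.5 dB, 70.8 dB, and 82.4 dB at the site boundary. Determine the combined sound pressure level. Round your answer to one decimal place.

For uncorrelated sources the intensities add, so convert each level to linear form, sum, and take 10·log₁₀ of the total.
Σ 10^(L/10) = 10^(85.3/10) + 10^(84.5/10) + 10^(70.8/10) + 10^(82.4/10) = 8.065e+08.
L_total = 10·log₁₀(8.065e+08) = 89.07 dB.

89.1 dB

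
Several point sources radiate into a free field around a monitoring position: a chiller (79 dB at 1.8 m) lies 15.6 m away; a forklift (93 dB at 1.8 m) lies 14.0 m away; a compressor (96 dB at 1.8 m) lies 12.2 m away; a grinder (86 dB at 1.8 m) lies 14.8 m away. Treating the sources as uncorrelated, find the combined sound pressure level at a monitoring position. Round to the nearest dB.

81 dB

Apply inverse-square spreading to bring every level to the receiver, then sum 10^(L/10).
chiller: 79 − 20·log₁₀(15.6/1.8) = 79 − 18.76 = 60.24 dB.
forklift: 93 − 20·log₁₀(14.0/1.8) = 93 − 17.82 = 75.18 dB.
compressor: 96 − 20·log₁₀(12.2/1.8) = 96 − 16.62 = 79.38 dB.
grinder: 86 − 20·log₁₀(14.8/1.8) = 86 − 18.30 = 67.70 dB.
Σ 10^(L/10) = 1.266e+08 → L_total = 10·log₁₀(1.266e+08) = 81.02 dB.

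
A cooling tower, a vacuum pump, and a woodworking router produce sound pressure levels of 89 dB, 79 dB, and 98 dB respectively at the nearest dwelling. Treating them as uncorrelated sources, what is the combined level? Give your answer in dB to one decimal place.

98.6 dB

Incoherent sources combine by intensity addition: L_total = 10·log₁₀(Σ 10^(L_i/10)).
Σ 10^(L/10) = 10^(89/10) + 10^(79/10) + 10^(98/10) = 7.183e+09.
L_total = 10·log₁₀(7.183e+09) = 98.56 dB.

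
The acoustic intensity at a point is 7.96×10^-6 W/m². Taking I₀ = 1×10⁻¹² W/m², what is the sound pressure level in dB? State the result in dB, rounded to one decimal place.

69.0 dB

I/I₀ = 7.96×10^-6/10⁻¹² = 7.96×10^6, and L = 10·log₁₀(I/I₀).
L = 10·(0.9009 + 6) = 69.01 dB.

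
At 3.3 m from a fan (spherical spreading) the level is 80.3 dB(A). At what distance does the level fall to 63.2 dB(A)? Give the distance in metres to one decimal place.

Point-source spreading drops the level by 20·log₁₀(r₂/r₁); inverting, r₂/r₁ = 10^(ΔL/20).
r₂ = 3.3·10^((80.3−63.2)/20) = 3.3·10^(17.1/20) = 23.63 m.

23.6 m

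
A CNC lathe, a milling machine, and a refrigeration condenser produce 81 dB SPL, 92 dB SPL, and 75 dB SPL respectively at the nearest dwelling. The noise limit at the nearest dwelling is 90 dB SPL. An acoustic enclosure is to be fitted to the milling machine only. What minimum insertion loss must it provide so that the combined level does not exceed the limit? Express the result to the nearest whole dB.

Everything except the milling machine sums to 10^(81/10) + 10^(75/10) = 1.575e+08 in linear terms, 81.97 dB SPL.
The limit corresponds to 10^(90/10) = 1.000e+09; subtracting the fixed part leaves 8.425e+08 for the milling machine, i.e. 89.26 dB SPL.
So the milling machine must be reduced from 92 to 89.26 dB SPL: IL = 2.74 dB.

3 dB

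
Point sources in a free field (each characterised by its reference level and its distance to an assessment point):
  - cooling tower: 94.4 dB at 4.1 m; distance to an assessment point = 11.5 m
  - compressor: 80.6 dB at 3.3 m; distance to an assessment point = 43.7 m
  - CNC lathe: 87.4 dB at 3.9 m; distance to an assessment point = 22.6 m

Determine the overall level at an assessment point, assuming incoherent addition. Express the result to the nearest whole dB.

First find each source's level at the receiver (point-source: −20·log₁₀(r/r_ref)), then combine on an intensity basis.
cooling tower: 94.4 − 20·log₁₀(11.5/4.1) = 94.4 − 8.96 = 85.44 dB.
compressor: 80.6 − 20·log₁₀(43.7/3.3) = 80.6 − 22.44 = 58.16 dB.
CNC lathe: 87.4 − 20·log₁₀(22.6/3.9) = 87.4 − 15.26 = 72.14 dB.
Σ 10^(L/10) = 3.671e+08 → L_total = 10·log₁₀(3.671e+08) = 85.65 dB.

86 dB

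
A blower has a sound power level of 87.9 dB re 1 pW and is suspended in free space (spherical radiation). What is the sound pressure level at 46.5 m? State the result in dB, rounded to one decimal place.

L_p = L_w − 10·log₁₀(4π·r²) with r = 46.5 m.
4π·r² = 2.717e+04 m², 10·log₁₀ of that is 44.341 dB.
L_p = 87.9 − 44.341 = 43.56 dB.

43.6 dB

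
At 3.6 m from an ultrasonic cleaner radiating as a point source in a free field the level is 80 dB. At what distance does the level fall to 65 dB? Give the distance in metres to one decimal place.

20.2 m

For a point source L₁ − L₂ = 20·log₁₀(r₂/r₁), so r₂ = r₁·10^((L₁−L₂)/20).
r₂ = 3.6·10^((80−65)/20) = 3.6·10^(15.0/20) = 20.24 m.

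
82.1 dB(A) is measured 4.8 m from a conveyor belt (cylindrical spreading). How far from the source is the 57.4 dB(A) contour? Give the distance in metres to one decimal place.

The 24.7 dB drop corresponds to a distance ratio of 10^(24.7/10) for a line source.
r₂ = 4.8·10^((82.1−57.4)/10) = 4.8·10^(24.7/10) = 1416.58 m.

1416.6 m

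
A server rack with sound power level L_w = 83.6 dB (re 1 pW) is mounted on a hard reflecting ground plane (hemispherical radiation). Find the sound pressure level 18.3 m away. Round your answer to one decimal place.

50.4 dB

L_p = L_w − 10·log₁₀(2π·r²) with r = 18.3 m.
2π·r² = 2104 m², 10·log₁₀ of that is 33.231 dB.
L_p = 83.6 − 33.231 = 50.37 dB.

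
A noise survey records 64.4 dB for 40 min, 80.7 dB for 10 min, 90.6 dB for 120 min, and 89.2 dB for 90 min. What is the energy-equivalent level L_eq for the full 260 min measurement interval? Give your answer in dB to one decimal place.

L_eq = 10·log₁₀[(1/T)·Σ tᵢ·10^(Lᵢ/10)] with T = 260 min.
Σ tᵢ·10^(Lᵢ/10) = 40·10^(64.4/10) + 10·10^(80.7/10) + 120·10^(90.6/10) + 90·10^(89.2/10) = 2.139e+11.
L_eq = 10·log₁₀(2.139e+11/260) = 89.15 dB.

89.2 dB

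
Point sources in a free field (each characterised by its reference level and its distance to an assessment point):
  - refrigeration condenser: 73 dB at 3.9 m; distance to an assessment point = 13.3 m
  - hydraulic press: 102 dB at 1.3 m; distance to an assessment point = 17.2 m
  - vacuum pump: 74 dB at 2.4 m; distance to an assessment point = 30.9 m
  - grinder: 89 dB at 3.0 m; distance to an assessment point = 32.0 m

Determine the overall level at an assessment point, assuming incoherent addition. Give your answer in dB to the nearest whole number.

Apply inverse-square spreading to bring every level to the receiver, then sum 10^(L/10).
refrigeration condenser: 73 − 20·log₁₀(13.3/3.9) = 73 − 10.66 = 62.34 dB.
hydraulic press: 102 − 20·log₁₀(17.2/1.3) = 102 − 22.43 = 79.57 dB.
vacuum pump: 74 − 20·log₁₀(30.9/2.4) = 74 − 22.19 = 51.81 dB.
grinder: 89 − 20·log₁₀(32.0/3.0) = 89 − 20.56 = 68.44 dB.
Σ 10^(L/10) = 9.939e+07 → L_total = 10·log₁₀(9.939e+07) = 79.97 dB.

80 dB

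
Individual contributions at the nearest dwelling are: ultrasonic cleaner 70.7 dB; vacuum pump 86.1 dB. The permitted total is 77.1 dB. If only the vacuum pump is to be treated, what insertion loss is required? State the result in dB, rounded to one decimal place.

Everything except the vacuum pump sums to 10^(70.7/10) = 1.175e+07 in linear terms, 70.70 dB.
The limit corresponds to 10^(77.1/10) = 5.129e+07; subtracting the fixed part leaves 3.954e+07 for the vacuum pump, i.e. 75.97 dB.
Required insertion loss = 86.1 − 75.97 = 10.13 dB.

10.1 dB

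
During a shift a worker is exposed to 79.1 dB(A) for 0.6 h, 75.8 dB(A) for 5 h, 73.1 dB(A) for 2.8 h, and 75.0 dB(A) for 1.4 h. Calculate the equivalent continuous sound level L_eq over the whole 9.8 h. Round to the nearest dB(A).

Weight each interval's intensity by its duration and average over T = 9.8 h:
Σ tᵢ·10^(Lᵢ/10) = 0.6·10^(79.1/10) + 5·10^(75.8/10) + 2.8·10^(73.1/10) + 1.4·10^(75.0/10) = 3.403e+08.
L_eq = 10·log₁₀(3.403e+08/9.8) = 75.41 dB(A).

75 dB(A)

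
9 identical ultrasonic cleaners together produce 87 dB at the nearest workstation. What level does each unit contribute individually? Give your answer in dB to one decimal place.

77.5 dB

Dividing the total intensity by 9 lowers the level by 10·log₁₀ 9 = 9.542 dB: L₁ = 87 − 9.542.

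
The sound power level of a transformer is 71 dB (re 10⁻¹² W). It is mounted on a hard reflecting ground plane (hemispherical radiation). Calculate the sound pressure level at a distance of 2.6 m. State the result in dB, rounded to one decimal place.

54.7 dB

L_p = L_w − 10·log₁₀(2π·r²) with r = 2.6 m.
2π·r² = 42.47 m², 10·log₁₀ of that is 16.281 dB.
L_p = 71 − 16.281 = 54.72 dB.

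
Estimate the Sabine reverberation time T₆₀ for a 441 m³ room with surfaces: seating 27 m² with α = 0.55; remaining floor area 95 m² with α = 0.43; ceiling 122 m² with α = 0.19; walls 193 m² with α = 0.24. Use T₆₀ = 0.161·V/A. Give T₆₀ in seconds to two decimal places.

0.57 s

Total absorption A = 27·0.55 + 95·0.43 + 122·0.19 + 193·0.24 = 125.20 m² sabins.
T₆₀ = 0.161·V/A = 0.161·441/125.20 = 0.567 s.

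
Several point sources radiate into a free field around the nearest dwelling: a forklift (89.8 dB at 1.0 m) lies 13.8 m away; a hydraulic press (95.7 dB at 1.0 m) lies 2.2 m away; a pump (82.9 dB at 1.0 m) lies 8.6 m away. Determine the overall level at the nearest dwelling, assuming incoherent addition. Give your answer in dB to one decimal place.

Apply inverse-square spreading to bring every level to the receiver, then sum 10^(L/10).
forklift: 89.8 − 20·log₁₀(13.8/1.0) = 89.8 − 22.80 = 67.00 dB.
hydraulic press: 95.7 − 20·log₁₀(2.2/1.0) = 95.7 − 6.85 = 88.85 dB.
pump: 82.9 − 20·log₁₀(8.6/1.0) = 82.9 − 18.69 = 64.21 dB.
Σ 10^(L/10) = 7.753e+08 → L_total = 10·log₁₀(7.753e+08) = 88.89 dB.

88.9 dB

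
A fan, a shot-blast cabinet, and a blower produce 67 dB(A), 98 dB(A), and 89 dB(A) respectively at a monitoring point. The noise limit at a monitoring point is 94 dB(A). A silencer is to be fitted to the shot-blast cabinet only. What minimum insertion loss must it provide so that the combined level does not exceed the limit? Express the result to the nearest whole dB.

Fixed contribution from the other sources: Σ 10^(L/10) = 10^(67/10) + 10^(89/10) = 7.993e+08 (89.03 dB(A)).
To meet 94 dB(A) overall, the treated shot-blast cabinet may contribute at most 10^(94/10) − 7.993e+08 = 1.713e+09, i.e. 92.34 dB(A).
So the shot-blast cabinet must be reduced from 98 to 92.34 dB(A): IL = 5.66 dB.

6 dB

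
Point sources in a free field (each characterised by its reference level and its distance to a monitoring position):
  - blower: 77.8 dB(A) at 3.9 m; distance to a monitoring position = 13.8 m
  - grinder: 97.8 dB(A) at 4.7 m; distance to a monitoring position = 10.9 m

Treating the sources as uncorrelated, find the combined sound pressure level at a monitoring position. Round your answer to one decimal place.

90.5 dB(A)

First find each source's level at the receiver (point-source: −20·log₁₀(r/r_ref)), then combine on an intensity basis.
blower: 77.8 − 20·log₁₀(13.8/3.9) = 77.8 − 10.98 = 66.82 dB(A).
grinder: 97.8 − 20·log₁₀(10.9/4.7) = 97.8 − 7.31 = 90.49 dB(A).
Σ 10^(L/10) = 1.125e+09 → L_total = 10·log₁₀(1.125e+09) = 90.51 dB(A).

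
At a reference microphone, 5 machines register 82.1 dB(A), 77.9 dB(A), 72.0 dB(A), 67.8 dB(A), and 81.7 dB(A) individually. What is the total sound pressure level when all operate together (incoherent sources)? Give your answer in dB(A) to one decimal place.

86.0 dB(A)

For uncorrelated sources the intensities add, so convert each level to linear form, sum, and take 10·log₁₀ of the total.
Σ 10^(L/10) = 10^(82.1/10) + 10^(77.9/10) + 10^(72.0/10) + 10^(67.8/10) + 10^(81.7/10) = 3.936e+08.
L_total = 10·log₁₀(3.936e+08) = 85.95 dB(A).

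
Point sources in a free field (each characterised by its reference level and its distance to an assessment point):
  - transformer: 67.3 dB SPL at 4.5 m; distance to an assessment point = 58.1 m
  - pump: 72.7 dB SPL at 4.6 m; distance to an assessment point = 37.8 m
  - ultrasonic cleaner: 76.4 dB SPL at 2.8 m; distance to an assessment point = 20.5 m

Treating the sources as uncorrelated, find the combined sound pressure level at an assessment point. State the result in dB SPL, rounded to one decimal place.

Propagate each source to the receiver with L = L_ref − 20·log₁₀(r/r_ref), then add intensities.
transformer: 67.3 − 20·log₁₀(58.1/4.5) = 67.3 − 22.22 = 45.08 dB SPL.
pump: 72.7 − 20·log₁₀(37.8/4.6) = 72.7 − 18.29 = 54.41 dB SPL.
ultrasonic cleaner: 76.4 − 20·log₁₀(20.5/2.8) = 76.4 − 17.29 = 59.11 dB SPL.
Σ 10^(L/10) = 1.122e+06 → L_total = 10·log₁₀(1.122e+06) = 60.50 dB SPL.

60.5 dB SPL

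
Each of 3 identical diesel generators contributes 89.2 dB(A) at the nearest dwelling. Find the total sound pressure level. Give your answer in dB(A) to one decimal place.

N identical incoherent sources raise the level by 10·log₁₀ N.
L_total = 89.2 + 10·log₁₀(3) = 89.2 + 4.771 = 93.97 dB(A).

94.0 dB(A)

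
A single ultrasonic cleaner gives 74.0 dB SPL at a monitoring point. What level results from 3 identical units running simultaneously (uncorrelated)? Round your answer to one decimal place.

N identical incoherent sources raise the level by 10·log₁₀ N.
L_total = 74.0 + 10·log₁₀(3) = 74.0 + 4.771 = 78.77 dB SPL.

78.8 dB SPL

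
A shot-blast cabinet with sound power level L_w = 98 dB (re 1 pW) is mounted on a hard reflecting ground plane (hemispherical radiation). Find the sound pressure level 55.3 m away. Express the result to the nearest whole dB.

55 dB

The power spreads over a hemisphere of area 2π·r², so L_p = L_w − 10·log₁₀(2π·r²).
2π·r² = 1.921e+04 m², 10·log₁₀ of that is 42.836 dB.
L_p = 98 − 42.836 = 55.16 dB.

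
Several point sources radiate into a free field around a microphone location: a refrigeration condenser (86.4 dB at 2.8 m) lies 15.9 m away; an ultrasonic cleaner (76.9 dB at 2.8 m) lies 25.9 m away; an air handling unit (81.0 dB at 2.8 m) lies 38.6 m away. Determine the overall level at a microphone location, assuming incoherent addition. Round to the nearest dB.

First find each source's level at the receiver (point-source: −20·log₁₀(r/r_ref)), then combine on an intensity basis.
refrigeration condenser: 86.4 − 20·log₁₀(15.9/2.8) = 86.4 − 15.08 = 71.32 dB.
ultrasonic cleaner: 76.9 − 20·log₁₀(25.9/2.8) = 76.9 − 19.32 = 57.58 dB.
air handling unit: 81.0 − 20·log₁₀(38.6/2.8) = 81.0 − 22.79 = 58.21 dB.
Σ 10^(L/10) = 1.477e+07 → L_total = 10·log₁₀(1.477e+07) = 71.69 dB.

72 dB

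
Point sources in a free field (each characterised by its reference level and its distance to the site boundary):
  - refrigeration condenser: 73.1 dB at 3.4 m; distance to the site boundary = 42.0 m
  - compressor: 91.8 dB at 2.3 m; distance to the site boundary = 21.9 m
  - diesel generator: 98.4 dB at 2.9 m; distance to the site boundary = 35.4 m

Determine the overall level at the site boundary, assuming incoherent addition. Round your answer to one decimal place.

78.0 dB

Propagate each source to the receiver with L = L_ref − 20·log₁₀(r/r_ref), then add intensities.
refrigeration condenser: 73.1 − 20·log₁₀(42.0/3.4) = 73.1 − 21.84 = 51.26 dB.
compressor: 91.8 − 20·log₁₀(21.9/2.3) = 91.8 − 19.57 = 72.23 dB.
diesel generator: 98.4 − 20·log₁₀(35.4/2.9) = 98.4 − 21.73 = 76.67 dB.
Σ 10^(L/10) = 6.326e+07 → L_total = 10·log₁₀(6.326e+07) = 78.01 dB.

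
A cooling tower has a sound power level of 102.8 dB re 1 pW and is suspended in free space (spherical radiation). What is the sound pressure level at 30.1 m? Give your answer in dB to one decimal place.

62.2 dB

The power spreads over a sphere of area 4π·r², so L_p = L_w − 10·log₁₀(4π·r²).
4π·r² = 1.139e+04 m², 10·log₁₀ of that is 40.563 dB.
L_p = 102.8 − 40.563 = 62.24 dB.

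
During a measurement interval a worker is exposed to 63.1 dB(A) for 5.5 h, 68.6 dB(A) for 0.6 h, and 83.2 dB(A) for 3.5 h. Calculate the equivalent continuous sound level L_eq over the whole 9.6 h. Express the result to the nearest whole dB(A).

79 dB(A)

L_eq = 10·log₁₀[(1/T)·Σ tᵢ·10^(Lᵢ/10)] with T = 9.6 h.
Σ tᵢ·10^(Lᵢ/10) = 5.5·10^(63.1/10) + 0.6·10^(68.6/10) + 3.5·10^(83.2/10) = 7.468e+08.
L_eq = 10·log₁₀(7.468e+08/9.6) = 78.91 dB(A).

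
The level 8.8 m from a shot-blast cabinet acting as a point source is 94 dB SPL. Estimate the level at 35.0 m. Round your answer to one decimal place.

For a point source, L₂ = L₁ − 20·log₁₀(r₂/r₁).
L₂ = 94 − 20·log₁₀(35.0/8.8) = 94 − 11.992 = 82.01 dB SPL.

82.0 dB SPL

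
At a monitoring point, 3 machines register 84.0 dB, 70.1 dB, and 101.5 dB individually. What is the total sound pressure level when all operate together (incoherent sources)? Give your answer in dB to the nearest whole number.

102 dB

Incoherent sources combine by intensity addition: L_total = 10·log₁₀(Σ 10^(L_i/10)).
Σ 10^(L/10) = 10^(84.0/10) + 10^(70.1/10) + 10^(101.5/10) = 1.439e+10.
L_total = 10·log₁₀(1.439e+10) = 101.58 dB.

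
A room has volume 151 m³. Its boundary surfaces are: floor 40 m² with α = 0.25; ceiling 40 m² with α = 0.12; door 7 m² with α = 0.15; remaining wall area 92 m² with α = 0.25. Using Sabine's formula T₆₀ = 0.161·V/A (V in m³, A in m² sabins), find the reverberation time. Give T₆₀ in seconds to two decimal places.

Summing Sᵢαᵢ: 40·0.25 + 40·0.12 + 7·0.15 + 92·0.25 = 38.85 m².
T₆₀ = 0.161 × 151 / 38.85 = 0.626 s.

0.63 s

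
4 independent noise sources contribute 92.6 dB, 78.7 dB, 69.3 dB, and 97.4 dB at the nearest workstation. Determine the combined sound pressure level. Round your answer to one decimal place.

Incoherent sources combine by intensity addition: L_total = 10·log₁₀(Σ 10^(L_i/10)).
Σ 10^(L/10) = 10^(92.6/10) + 10^(78.7/10) + 10^(69.3/10) + 10^(97.4/10) = 7.398e+09.
L_total = 10·log₁₀(7.398e+09) = 98.69 dB.

98.7 dB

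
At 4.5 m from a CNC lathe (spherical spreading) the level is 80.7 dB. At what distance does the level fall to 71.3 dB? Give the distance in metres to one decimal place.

For a point source L₁ − L₂ = 20·log₁₀(r₂/r₁), so r₂ = r₁·10^((L₁−L₂)/20).
r₂ = 4.5·10^((80.7−71.3)/20) = 4.5·10^(9.4/20) = 13.28 m.

13.3 m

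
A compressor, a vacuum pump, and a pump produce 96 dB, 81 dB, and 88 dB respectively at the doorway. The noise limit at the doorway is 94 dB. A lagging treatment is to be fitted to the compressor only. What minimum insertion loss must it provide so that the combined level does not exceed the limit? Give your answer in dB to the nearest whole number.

Everything except the compressor sums to 10^(81/10) + 10^(88/10) = 7.568e+08 in linear terms, 88.79 dB.
To meet 94 dB overall, the treated compressor may contribute at most 10^(94/10) − 7.568e+08 = 1.755e+09, i.e. 92.44 dB.
Required insertion loss = 96 − 92.44 = 3.56 dB.

4 dB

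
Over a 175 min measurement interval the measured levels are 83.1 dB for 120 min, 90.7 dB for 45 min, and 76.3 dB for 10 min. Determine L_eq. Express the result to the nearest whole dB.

L_eq = 10·log₁₀[(1/T)·Σ tᵢ·10^(Lᵢ/10)] with T = 175 min.
Σ tᵢ·10^(Lᵢ/10) = 120·10^(83.1/10) + 45·10^(90.7/10) + 10·10^(76.3/10) = 7.780e+10.
L_eq = 10·log₁₀(7.780e+10/175) = 86.48 dB.

86 dB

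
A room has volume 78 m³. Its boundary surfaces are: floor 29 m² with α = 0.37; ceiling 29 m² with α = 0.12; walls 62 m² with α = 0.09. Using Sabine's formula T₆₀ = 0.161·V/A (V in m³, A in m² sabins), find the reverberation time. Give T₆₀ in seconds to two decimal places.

0.63 s

Summing Sᵢαᵢ: 29·0.37 + 29·0.12 + 62·0.09 = 19.79 m².
T₆₀ = 0.161·V/A = 0.161·78/19.79 = 0.635 s.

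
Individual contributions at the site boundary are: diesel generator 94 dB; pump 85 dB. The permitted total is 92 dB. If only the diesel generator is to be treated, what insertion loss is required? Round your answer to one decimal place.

3.0 dB

Everything except the diesel generator sums to 10^(85/10) = 3.162e+08 in linear terms, 85.00 dB.
To meet 92 dB overall, the treated diesel generator may contribute at most 10^(92/10) − 3.162e+08 = 1.269e+09, i.e. 91.03 dB.
Required insertion loss = 94 − 91.03 = 2.97 dB.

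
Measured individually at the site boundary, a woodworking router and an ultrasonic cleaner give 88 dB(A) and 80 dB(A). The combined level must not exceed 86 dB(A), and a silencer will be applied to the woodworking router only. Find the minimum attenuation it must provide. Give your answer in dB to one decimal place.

3.3 dB

Everything except the woodworking router sums to 10^(80/10) = 1.000e+08 in linear terms, 80.00 dB(A).
To meet 86 dB(A) overall, the treated woodworking router may contribute at most 10^(86/10) − 1.000e+08 = 2.981e+08, i.e. 84.74 dB(A).
So the woodworking router must be reduced from 88 to 84.74 dB(A): IL = 3.26 dB.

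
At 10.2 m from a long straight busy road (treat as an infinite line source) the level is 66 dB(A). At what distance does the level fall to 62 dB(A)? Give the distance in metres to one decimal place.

For a line source L₁ − L₂ = 10·log₁₀(r₂/r₁), so r₂ = r₁·10^((L₁−L₂)/10).
r₂ = 10.2·10^((66−62)/10) = 10.2·10^(4.0/10) = 25.62 m.

25.6 m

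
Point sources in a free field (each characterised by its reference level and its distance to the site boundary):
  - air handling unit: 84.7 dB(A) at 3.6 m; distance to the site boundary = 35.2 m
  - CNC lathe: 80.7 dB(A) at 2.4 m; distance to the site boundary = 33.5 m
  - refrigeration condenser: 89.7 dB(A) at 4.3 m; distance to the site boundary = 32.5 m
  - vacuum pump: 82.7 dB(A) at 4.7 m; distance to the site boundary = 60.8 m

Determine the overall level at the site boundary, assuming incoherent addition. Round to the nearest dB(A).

73 dB(A)

First find each source's level at the receiver (point-source: −20·log₁₀(r/r_ref)), then combine on an intensity basis.
air handling unit: 84.7 − 20·log₁₀(35.2/3.6) = 84.7 − 19.80 = 64.90 dB(A).
CNC lathe: 80.7 − 20·log₁₀(33.5/2.4) = 80.7 − 22.90 = 57.80 dB(A).
refrigeration condenser: 89.7 − 20·log₁₀(32.5/4.3) = 89.7 − 17.57 = 72.13 dB(A).
vacuum pump: 82.7 − 20·log₁₀(60.8/4.7) = 82.7 − 22.24 = 60.46 dB(A).
Σ 10^(L/10) = 2.114e+07 → L_total = 10·log₁₀(2.114e+07) = 73.25 dB(A).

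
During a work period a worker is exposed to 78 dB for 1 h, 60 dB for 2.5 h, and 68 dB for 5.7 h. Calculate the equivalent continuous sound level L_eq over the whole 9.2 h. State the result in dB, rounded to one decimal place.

Weight each interval's intensity by its duration and average over T = 9.2 h:
Σ tᵢ·10^(Lᵢ/10) = 1·10^(78/10) + 2.5·10^(60/10) + 5.7·10^(68/10) = 1.016e+08.
L_eq = 10·log₁₀(1.016e+08/9.2) = 70.43 dB.

70.4 dB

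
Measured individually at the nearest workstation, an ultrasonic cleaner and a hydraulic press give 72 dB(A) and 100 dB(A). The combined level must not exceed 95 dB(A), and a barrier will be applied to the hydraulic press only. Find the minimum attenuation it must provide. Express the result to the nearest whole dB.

5 dB

Fixed contribution from the other source: Σ 10^(L/10) = 10^(72/10) = 1.585e+07 (72.00 dB(A)).
To meet 95 dB(A) overall, the treated hydraulic press may contribute at most 10^(95/10) − 1.585e+07 = 3.146e+09, i.e. 94.98 dB(A).
Required insertion loss = 100 − 94.98 = 5.02 dB.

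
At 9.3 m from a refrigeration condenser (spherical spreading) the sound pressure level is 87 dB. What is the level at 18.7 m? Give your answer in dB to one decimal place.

Point-source attenuation: ΔL = 20·log₁₀(r₂/r₁) = 20·log₁₀(18.7/9.3) = 6.067 dB.
L₂ = 87 − 20·log₁₀(18.7/9.3) = 87 − 6.067 = 80.93 dB.

80.9 dB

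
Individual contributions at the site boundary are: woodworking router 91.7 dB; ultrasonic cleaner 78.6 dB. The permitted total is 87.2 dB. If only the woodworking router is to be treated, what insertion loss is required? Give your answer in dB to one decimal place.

5.1 dB

Everything except the woodworking router sums to 10^(78.6/10) = 7.244e+07 in linear terms, 78.60 dB.
The limit corresponds to 10^(87.2/10) = 5.248e+08; subtracting the fixed part leaves 4.524e+08 for the woodworking router, i.e. 86.55 dB.
Required insertion loss = 91.7 − 86.55 = 5.15 dB.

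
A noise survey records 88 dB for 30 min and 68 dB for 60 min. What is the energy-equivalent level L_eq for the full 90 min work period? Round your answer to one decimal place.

83.3 dB

The energy average is taken in the linear domain: L_eq = 10·log₁₀[(Σ tᵢ·10^(Lᵢ/10))/T], T = 90 min.
Σ tᵢ·10^(Lᵢ/10) = 30·10^(88/10) + 60·10^(68/10) = 1.931e+10.
L_eq = 10·log₁₀(1.931e+10/90) = 83.31 dB.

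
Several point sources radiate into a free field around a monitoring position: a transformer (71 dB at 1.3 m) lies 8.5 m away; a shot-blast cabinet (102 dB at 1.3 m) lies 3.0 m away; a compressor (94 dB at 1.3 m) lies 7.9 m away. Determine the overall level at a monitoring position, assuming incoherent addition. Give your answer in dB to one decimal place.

Propagate each source to the receiver with L = L_ref − 20·log₁₀(r/r_ref), then add intensities.
transformer: 71 − 20·log₁₀(8.5/1.3) = 71 − 16.31 = 54.69 dB.
shot-blast cabinet: 102 − 20·log₁₀(3.0/1.3) = 102 − 7.26 = 94.74 dB.
compressor: 94 − 20·log₁₀(7.9/1.3) = 94 − 15.67 = 78.33 dB.
Σ 10^(L/10) = 3.044e+09 → L_total = 10·log₁₀(3.044e+09) = 94.84 dB.

94.8 dB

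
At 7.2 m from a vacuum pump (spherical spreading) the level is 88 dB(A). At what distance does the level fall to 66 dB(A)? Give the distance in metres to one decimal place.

For a point source L₁ − L₂ = 20·log₁₀(r₂/r₁), so r₂ = r₁·10^((L₁−L₂)/20).
r₂ = 7.2·10^((88−66)/20) = 7.2·10^(22.0/20) = 90.64 m.

90.6 m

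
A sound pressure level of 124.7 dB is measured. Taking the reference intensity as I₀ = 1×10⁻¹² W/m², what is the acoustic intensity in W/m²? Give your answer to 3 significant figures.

2.95 W/m²

I = I₀·10^(L/10) = 10⁻¹² × 10^(124.7/10) = 10^(0.470).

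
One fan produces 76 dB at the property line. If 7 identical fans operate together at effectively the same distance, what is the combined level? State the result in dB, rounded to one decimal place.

84.5 dB

L_total = L₁ + 10·log₁₀ N for N identical incoherent sources.
L_total = 76 + 10·log₁₀(7) = 76 + 8.451 = 84.45 dB.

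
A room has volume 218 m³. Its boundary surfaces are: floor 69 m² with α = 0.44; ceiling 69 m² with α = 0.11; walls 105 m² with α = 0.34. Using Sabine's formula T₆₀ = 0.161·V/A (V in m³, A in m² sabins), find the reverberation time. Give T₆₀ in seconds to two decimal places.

Summing Sᵢαᵢ: 69·0.44 + 69·0.11 + 105·0.34 = 73.65 m².
T₆₀ = 0.161 × 218 / 73.65 = 0.477 s.

0.48 s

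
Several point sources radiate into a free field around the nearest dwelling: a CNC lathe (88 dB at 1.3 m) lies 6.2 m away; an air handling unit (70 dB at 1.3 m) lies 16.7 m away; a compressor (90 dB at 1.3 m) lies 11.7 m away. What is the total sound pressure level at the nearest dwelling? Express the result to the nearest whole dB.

First find each source's level at the receiver (point-source: −20·log₁₀(r/r_ref)), then combine on an intensity basis.
CNC lathe: 88 − 20·log₁₀(6.2/1.3) = 88 − 13.57 = 74.43 dB.
air handling unit: 70 − 20·log₁₀(16.7/1.3) = 70 − 22.18 = 47.82 dB.
compressor: 90 − 20·log₁₀(11.7/1.3) = 90 − 19.08 = 70.92 dB.
Σ 10^(L/10) = 4.015e+07 → L_total = 10·log₁₀(4.015e+07) = 76.04 dB.

76 dB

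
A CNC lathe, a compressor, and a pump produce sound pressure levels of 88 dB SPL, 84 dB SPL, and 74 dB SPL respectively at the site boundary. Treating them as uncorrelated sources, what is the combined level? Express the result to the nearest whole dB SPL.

90 dB SPL

Incoherent sources combine by intensity addition: L_total = 10·log₁₀(Σ 10^(L_i/10)).
Σ 10^(L/10) = 10^(88/10) + 10^(84/10) + 10^(74/10) = 9.073e+08.
L_total = 10·log₁₀(9.073e+08) = 89.58 dB SPL.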